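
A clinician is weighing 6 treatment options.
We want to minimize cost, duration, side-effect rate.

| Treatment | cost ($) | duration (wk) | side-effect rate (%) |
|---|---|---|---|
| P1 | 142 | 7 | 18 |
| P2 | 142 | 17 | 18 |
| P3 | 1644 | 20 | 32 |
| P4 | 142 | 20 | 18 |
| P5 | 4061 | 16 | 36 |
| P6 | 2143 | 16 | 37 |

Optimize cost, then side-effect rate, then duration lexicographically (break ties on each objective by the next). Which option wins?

First minimize cost: best is 142, kept {P1, P2, P4}.
Then minimize side-effect rate: best is 18, kept {P1, P2, P4}.
Then minimize duration: best is 7, kept {P1}.

P1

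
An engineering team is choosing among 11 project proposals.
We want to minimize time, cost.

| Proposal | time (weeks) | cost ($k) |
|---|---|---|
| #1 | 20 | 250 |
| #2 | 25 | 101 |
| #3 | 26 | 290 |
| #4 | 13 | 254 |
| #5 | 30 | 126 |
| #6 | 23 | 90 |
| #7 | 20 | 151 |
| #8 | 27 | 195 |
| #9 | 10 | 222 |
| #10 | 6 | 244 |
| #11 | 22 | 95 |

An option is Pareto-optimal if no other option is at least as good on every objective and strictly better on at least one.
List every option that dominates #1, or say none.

#7: time 20≤20, cost 151≤250 — dominates #1.
#9: time 10≤20, cost 222≤250 — dominates #1.
#10: time 6≤20, cost 244≤250 — dominates #1.
Others (#2, #3, #4, #5, #6, #8, #11) are each worse than #1 on at least one objective.

#7, #9, #10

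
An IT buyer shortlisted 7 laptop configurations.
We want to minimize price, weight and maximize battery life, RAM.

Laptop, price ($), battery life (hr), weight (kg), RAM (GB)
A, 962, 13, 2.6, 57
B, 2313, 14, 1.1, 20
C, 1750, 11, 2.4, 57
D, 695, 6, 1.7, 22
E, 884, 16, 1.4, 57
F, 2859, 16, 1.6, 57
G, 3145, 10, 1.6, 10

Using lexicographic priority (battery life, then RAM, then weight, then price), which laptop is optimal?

E

First maximize battery life: best is 16, kept {E, F}.
Then maximize RAM: best is 57, kept {E, F}.
Then minimize weight: best is 1.4, kept {E}.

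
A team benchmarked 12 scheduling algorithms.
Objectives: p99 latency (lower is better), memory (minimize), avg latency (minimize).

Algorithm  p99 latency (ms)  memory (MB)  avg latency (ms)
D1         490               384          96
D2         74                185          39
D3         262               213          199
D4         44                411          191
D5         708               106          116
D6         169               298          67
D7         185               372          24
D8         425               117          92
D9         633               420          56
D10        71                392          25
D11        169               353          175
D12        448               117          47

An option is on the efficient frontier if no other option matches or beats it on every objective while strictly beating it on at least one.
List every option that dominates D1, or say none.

D2: p99 latency 74≤490, memory 185≤384, avg latency 39≤96 — dominates D1.
D6: p99 latency 169≤490, memory 298≤384, avg latency 67≤96 — dominates D1.
D7: p99 latency 185≤490, memory 372≤384, avg latency 24≤96 — dominates D1.
D8: p99 latency 425≤490, memory 117≤384, avg latency 92≤96 — dominates D1.
D12: p99 latency 448≤490, memory 117≤384, avg latency 47≤96 — dominates D1.
Others (D3, D4, D5, D9, D10, D11) are each worse than D1 on at least one objective.

D2, D6, D7, D8, D12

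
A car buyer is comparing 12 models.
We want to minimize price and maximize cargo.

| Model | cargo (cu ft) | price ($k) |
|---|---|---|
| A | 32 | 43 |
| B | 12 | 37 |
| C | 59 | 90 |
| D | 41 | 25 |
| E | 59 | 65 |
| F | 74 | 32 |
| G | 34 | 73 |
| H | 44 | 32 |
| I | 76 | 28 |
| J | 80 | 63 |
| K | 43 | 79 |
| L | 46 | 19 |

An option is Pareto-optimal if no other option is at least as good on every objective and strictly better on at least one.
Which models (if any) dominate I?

none

A: worse on cargo (32 vs 76).
B: worse on cargo (12 vs 76).
C: worse on cargo (59 vs 76).
D: worse on cargo (41 vs 76).
E: worse on cargo (59 vs 76).
F: worse on cargo (74 vs 76).
G: worse on cargo (34 vs 76).
H: worse on cargo (44 vs 76).
J: worse on price (63 vs 28).
K: worse on cargo (43 vs 76).
L: worse on cargo (46 vs 76).
No option dominates I.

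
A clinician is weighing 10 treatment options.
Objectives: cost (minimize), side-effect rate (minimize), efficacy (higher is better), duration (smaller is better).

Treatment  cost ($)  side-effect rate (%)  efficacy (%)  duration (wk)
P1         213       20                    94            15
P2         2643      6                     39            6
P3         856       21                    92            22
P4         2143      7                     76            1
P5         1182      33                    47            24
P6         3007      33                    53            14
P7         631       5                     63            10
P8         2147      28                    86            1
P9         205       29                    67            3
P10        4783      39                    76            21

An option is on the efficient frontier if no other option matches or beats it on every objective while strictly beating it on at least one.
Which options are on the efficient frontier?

P1, P2, P4, P7, P8, P9

P1: not dominated (best efficacy).
P2: not dominated.
P3: dominated by P1 (cost 213≤856, side-effect rate 20≤21, efficacy 94≥92, duration 15≤22).
P4: not dominated.
P5: dominated by P1 (cost 213≤1182, side-effect rate 20≤33, efficacy 94≥47, duration 15≤24).
P6: dominated by P4 (cost 2143≤3007, side-effect rate 7≤33, efficacy 76≥53, duration 1≤14).
P7: not dominated (best side-effect rate).
P8: not dominated.
P9: not dominated (best cost).
P10: dominated by P1 (cost 213≤4783, side-effect rate 20≤39, efficacy 94≥76, duration 15≤21).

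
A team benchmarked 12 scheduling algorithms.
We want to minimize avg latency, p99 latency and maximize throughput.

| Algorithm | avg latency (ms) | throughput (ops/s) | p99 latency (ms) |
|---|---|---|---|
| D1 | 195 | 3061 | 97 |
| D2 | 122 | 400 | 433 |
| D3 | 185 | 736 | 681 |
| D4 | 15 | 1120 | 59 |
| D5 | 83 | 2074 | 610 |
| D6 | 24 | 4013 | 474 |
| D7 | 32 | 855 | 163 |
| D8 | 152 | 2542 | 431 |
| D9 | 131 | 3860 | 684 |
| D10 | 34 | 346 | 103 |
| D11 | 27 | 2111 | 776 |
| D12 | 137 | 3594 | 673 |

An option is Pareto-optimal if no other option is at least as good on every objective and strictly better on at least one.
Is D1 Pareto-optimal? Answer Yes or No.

Yes

D2: worse on throughput (400 vs 3061).
D3: worse on throughput (736 vs 3061).
D4: worse on throughput (1120 vs 3061).
D5: worse on throughput (2074 vs 3061).
D6: worse on p99 latency (474 vs 97).
D7: worse on throughput (855 vs 3061).
D8: worse on throughput (2542 vs 3061).
D9: worse on p99 latency (684 vs 97).
D10: worse on throughput (346 vs 3061).
D11: worse on throughput (2111 vs 3061).
D12: worse on p99 latency (673 vs 97).
No option is at least as good as D1 on every objective and strictly better on one.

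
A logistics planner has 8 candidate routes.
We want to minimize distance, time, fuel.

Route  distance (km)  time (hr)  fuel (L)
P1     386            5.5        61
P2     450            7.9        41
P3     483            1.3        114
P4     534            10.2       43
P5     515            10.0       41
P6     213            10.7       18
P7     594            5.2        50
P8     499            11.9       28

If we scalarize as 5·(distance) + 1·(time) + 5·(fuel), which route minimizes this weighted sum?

P6

P1: 5·386 + 1·5.5 + 5·61 = 2240.5
P2: 5·450 + 1·7.9 + 5·41 = 2462.9
P3: 5·483 + 1·1.3 + 5·114 = 2986.3
P4: 5·534 + 1·10.2 + 5·43 = 2895.2
P5: 5·515 + 1·10.0 + 5·41 = 2790.0
P6: 5·213 + 1·10.7 + 5·18 = 1165.7
P7: 5·594 + 1·5.2 + 5·50 = 3225.2
P8: 5·499 + 1·11.9 + 5·28 = 2646.9
Lowest: P6 at 1165.7.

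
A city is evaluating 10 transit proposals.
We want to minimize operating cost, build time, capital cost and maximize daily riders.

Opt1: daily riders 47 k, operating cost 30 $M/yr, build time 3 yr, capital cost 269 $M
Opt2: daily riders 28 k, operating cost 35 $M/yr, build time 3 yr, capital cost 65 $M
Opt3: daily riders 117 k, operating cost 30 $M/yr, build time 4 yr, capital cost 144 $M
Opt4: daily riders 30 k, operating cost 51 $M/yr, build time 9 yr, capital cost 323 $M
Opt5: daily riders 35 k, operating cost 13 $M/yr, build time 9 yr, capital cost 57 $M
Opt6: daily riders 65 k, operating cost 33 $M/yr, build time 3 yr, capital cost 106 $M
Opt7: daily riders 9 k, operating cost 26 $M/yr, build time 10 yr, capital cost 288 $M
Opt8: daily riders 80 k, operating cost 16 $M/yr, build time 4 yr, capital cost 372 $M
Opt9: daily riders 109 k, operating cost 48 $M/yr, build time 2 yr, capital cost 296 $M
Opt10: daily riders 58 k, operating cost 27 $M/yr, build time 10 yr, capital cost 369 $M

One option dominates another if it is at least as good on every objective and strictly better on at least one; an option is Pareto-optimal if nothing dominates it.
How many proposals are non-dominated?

8

Opt1: not dominated.
Opt2: not dominated.
Opt3: not dominated (best daily riders).
Opt4: dominated by Opt1 (daily riders 47≥30, operating cost 30≤51, build time 3≤9, capital cost 269≤323).
Opt5: not dominated (best operating cost).
Opt6: not dominated.
Opt7: dominated by Opt5 (daily riders 35≥9, operating cost 13≤26, build time 9≤10, capital cost 57≤288).
Opt8: not dominated.
Opt9: not dominated (best build time).
Opt10: not dominated.
Pareto-optimal: Opt1, Opt2, Opt3, Opt5, Opt6, Opt8, Opt9, Opt10 → 8.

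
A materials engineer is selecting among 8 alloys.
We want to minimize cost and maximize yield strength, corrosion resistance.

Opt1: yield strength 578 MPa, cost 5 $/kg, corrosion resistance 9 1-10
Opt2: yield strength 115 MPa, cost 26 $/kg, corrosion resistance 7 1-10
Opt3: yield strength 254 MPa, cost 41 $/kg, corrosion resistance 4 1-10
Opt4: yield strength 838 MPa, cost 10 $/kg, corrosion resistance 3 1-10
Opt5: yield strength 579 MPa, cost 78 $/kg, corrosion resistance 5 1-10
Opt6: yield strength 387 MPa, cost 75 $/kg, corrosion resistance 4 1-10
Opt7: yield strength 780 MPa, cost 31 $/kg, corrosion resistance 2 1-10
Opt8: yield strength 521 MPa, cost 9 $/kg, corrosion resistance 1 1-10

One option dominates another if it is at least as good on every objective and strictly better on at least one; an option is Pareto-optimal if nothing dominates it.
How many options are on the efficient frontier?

Opt1: not dominated (best cost).
Opt2: dominated by Opt1 (yield strength 578≥115, cost 5≤26, corrosion resistance 9≥7).
Opt3: dominated by Opt1 (yield strength 578≥254, cost 5≤41, corrosion resistance 9≥4).
Opt4: not dominated (best yield strength).
Opt5: not dominated.
Opt6: dominated by Opt1 (yield strength 578≥387, cost 5≤75, corrosion resistance 9≥4).
Opt7: dominated by Opt4 (yield strength 838≥780, cost 10≤31, corrosion resistance 3≥2).
Opt8: dominated by Opt1 (yield strength 578≥521, cost 5≤9, corrosion resistance 9≥1).
Pareto-optimal: Opt1, Opt4, Opt5 → 3.

3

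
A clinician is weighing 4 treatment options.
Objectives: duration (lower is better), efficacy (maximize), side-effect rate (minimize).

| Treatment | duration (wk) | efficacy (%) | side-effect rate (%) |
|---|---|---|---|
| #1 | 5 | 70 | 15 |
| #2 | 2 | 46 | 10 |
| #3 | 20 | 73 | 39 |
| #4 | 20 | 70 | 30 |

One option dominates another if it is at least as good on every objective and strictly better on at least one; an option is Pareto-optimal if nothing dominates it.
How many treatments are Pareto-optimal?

3

#1: not dominated.
#2: not dominated (best duration).
#3: not dominated (best efficacy).
#4: dominated by #1 (duration 5≤20, efficacy 70≥70, side-effect rate 15≤30).
Pareto-optimal: #1, #2, #3 → 3.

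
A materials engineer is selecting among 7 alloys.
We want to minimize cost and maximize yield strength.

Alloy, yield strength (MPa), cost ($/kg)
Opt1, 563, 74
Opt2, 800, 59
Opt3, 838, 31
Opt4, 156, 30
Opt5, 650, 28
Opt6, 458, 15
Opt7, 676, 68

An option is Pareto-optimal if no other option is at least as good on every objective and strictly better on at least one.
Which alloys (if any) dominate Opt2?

Opt3: yield strength 838≥800, cost 31≤59 — dominates Opt2.
Others (Opt1, Opt4, Opt5, Opt6, Opt7) are each worse than Opt2 on at least one objective.

Opt3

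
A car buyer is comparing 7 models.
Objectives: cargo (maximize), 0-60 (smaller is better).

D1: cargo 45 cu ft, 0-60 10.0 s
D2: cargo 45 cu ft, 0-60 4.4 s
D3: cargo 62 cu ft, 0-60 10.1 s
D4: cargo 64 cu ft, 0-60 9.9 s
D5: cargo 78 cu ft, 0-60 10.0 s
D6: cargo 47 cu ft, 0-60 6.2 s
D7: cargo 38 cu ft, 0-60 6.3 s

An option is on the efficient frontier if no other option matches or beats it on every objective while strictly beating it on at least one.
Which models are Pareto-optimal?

D2, D4, D5, D6

D1: dominated by D2 (cargo 45≥45, 0-60 4.4≤10.0).
D2: not dominated (best 0-60).
D3: dominated by D4 (cargo 64≥62, 0-60 9.9≤10.1).
D4: not dominated.
D5: not dominated (best cargo).
D6: not dominated.
D7: dominated by D2 (cargo 45≥38, 0-60 4.4≤6.3).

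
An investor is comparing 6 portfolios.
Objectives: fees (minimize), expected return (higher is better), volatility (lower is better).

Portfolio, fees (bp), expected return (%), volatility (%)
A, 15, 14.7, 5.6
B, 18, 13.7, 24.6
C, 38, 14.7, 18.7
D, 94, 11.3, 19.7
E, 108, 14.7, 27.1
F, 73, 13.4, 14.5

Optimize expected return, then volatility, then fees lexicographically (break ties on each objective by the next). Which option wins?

A

First maximize expected return: best is 14.7, kept {A, C, E}.
Then minimize volatility: best is 5.6, kept {A}.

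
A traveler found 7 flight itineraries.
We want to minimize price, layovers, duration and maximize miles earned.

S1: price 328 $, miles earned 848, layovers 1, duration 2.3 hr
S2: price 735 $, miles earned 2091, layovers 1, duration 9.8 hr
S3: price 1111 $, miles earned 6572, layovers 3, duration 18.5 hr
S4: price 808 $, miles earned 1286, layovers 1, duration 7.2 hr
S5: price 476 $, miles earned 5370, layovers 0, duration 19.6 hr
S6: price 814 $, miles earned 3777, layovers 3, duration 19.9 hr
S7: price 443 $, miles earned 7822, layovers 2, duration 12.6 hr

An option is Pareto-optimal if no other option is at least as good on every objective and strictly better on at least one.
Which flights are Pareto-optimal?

S1: not dominated (best price).
S2: not dominated.
S3: dominated by S7 (price 443≤1111, miles earned 7822≥6572, layovers 2≤3, duration 12.6≤18.5).
S4: not dominated.
S5: not dominated (best layovers).
S6: dominated by S5 (price 476≤814, miles earned 5370≥3777, layovers 0≤3, duration 19.6≤19.9).
S7: not dominated (best miles earned).

S1, S2, S4, S5, S7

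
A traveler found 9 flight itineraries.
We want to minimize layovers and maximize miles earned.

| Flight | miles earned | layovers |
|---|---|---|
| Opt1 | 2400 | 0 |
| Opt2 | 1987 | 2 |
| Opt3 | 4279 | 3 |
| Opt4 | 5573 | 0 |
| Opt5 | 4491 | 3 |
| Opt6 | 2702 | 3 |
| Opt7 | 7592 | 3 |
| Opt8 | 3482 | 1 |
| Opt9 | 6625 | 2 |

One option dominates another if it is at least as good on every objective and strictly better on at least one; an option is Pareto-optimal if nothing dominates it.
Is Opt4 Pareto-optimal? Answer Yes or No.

Opt1: worse on miles earned (2400 vs 5573).
Opt2: worse on miles earned (1987 vs 5573).
Opt3: worse on miles earned (4279 vs 5573).
Opt5: worse on miles earned (4491 vs 5573).
Opt6: worse on miles earned (2702 vs 5573).
Opt7: worse on layovers (3 vs 0).
Opt8: worse on miles earned (3482 vs 5573).
Opt9: worse on layovers (2 vs 0).
No option is at least as good as Opt4 on every objective and strictly better on one.

Yes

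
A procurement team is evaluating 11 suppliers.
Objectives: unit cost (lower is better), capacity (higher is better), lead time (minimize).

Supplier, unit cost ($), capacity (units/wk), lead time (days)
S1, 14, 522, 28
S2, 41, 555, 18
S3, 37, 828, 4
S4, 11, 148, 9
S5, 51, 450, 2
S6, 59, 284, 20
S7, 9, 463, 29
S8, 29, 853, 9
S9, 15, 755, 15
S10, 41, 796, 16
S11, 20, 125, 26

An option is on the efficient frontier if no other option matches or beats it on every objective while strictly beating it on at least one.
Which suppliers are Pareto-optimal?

S1, S3, S4, S5, S7, S8, S9

S1: not dominated.
S2: dominated by S3 (unit cost 37≤41, capacity 828≥555, lead time 4≤18).
S3: not dominated.
S4: not dominated.
S5: not dominated (best lead time).
S6: dominated by S2 (unit cost 41≤59, capacity 555≥284, lead time 18≤20).
S7: not dominated (best unit cost).
S8: not dominated (best capacity).
S9: not dominated.
S10: dominated by S3 (unit cost 37≤41, capacity 828≥796, lead time 4≤16).
S11: dominated by S4 (unit cost 11≤20, capacity 148≥125, lead time 9≤26).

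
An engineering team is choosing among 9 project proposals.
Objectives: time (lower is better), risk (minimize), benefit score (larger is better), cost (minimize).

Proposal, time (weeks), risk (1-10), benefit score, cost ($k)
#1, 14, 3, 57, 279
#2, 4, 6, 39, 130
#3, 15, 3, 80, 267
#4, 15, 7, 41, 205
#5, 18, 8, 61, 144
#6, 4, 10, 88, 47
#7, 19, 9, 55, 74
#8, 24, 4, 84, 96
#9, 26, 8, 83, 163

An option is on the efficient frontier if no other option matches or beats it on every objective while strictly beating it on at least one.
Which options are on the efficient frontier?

#1: not dominated.
#2: not dominated.
#3: not dominated.
#4: not dominated.
#5: not dominated.
#6: not dominated (best benefit score).
#7: not dominated.
#8: not dominated.
#9: dominated by #8 (time 24≤26, risk 4≤8, benefit score 84≥83, cost 96≤163).

#1, #2, #3, #4, #5, #6, #7, #8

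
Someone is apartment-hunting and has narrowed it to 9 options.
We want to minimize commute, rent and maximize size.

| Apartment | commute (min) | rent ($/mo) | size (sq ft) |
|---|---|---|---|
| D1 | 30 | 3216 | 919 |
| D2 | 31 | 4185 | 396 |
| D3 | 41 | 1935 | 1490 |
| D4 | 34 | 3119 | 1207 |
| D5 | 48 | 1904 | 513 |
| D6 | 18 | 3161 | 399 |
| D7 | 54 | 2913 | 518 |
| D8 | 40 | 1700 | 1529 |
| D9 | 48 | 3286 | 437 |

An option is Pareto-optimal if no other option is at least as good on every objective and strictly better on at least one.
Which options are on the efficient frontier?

D1, D4, D6, D8

D1: not dominated.
D2: dominated by D1 (commute 30≤31, rent 3216≤4185, size 919≥396).
D3: dominated by D8 (commute 40≤41, rent 1700≤1935, size 1529≥1490).
D4: not dominated.
D5: dominated by D8 (commute 40≤48, rent 1700≤1904, size 1529≥513).
D6: not dominated (best commute).
D7: dominated by D3 (commute 41≤54, rent 1935≤2913, size 1490≥518).
D8: not dominated (best rent).
D9: dominated by D1 (commute 30≤48, rent 3216≤3286, size 919≥437).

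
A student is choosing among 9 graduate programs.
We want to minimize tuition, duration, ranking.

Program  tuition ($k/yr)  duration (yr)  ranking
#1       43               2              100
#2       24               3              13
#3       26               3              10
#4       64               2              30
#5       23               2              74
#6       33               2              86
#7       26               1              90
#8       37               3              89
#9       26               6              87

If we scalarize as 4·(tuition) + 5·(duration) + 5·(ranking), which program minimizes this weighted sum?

#3

#1: 4·43 + 5·2 + 5·100 = 682
#2: 4·24 + 5·3 + 5·13 = 176
#3: 4·26 + 5·3 + 5·10 = 169
#4: 4·64 + 5·2 + 5·30 = 416
#5: 4·23 + 5·2 + 5·74 = 472
#6: 4·33 + 5·2 + 5·86 = 572
#7: 4·26 + 5·1 + 5·90 = 559
#8: 4·37 + 5·3 + 5·89 = 608
#9: 4·26 + 5·6 + 5·87 = 569
Lowest: #3 at 169.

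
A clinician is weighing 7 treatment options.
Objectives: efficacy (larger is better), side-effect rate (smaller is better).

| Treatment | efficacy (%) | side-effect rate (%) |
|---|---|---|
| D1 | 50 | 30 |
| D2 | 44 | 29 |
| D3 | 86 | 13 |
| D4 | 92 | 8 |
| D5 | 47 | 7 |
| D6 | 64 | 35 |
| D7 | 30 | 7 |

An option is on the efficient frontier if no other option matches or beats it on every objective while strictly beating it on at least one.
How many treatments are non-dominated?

2

D1: dominated by D3 (efficacy 86≥50, side-effect rate 13≤30).
D2: dominated by D3 (efficacy 86≥44, side-effect rate 13≤29).
D3: dominated by D4 (efficacy 92≥86, side-effect rate 8≤13).
D4: not dominated (best efficacy).
D5: not dominated.
D6: dominated by D3 (efficacy 86≥64, side-effect rate 13≤35).
D7: dominated by D5 (efficacy 47≥30, side-effect rate 7≤7).
Pareto-optimal: D4, D5 → 2.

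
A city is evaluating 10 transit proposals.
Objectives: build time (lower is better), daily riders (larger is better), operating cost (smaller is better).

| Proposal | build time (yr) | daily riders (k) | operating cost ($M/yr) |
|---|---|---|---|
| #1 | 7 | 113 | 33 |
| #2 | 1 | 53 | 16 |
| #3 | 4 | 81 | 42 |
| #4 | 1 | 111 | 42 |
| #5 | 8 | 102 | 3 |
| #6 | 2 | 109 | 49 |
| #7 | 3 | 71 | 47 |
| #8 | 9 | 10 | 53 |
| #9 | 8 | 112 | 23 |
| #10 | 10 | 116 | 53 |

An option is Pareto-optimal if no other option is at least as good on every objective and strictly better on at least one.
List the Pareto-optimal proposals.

#1: not dominated.
#2: not dominated.
#3: dominated by #4 (build time 1≤4, daily riders 111≥81, operating cost 42≤42).
#4: not dominated.
#5: not dominated (best operating cost).
#6: dominated by #4 (build time 1≤2, daily riders 111≥109, operating cost 42≤49).
#7: dominated by #4 (build time 1≤3, daily riders 111≥71, operating cost 42≤47).
#8: dominated by #1 (build time 7≤9, daily riders 113≥10, operating cost 33≤53).
#9: not dominated.
#10: not dominated (best daily riders).

#1, #2, #4, #5, #9, #10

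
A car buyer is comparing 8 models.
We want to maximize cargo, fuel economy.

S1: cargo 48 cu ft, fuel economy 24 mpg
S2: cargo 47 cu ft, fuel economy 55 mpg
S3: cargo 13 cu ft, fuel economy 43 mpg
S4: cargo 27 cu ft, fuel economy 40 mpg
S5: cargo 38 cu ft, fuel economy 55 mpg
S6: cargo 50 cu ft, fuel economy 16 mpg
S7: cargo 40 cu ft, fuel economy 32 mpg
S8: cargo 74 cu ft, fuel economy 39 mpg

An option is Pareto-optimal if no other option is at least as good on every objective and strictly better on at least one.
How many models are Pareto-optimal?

S1: dominated by S8 (cargo 74≥48, fuel economy 39≥24).
S2: not dominated.
S3: dominated by S2 (cargo 47≥13, fuel economy 55≥43).
S4: dominated by S2 (cargo 47≥27, fuel economy 55≥40).
S5: dominated by S2 (cargo 47≥38, fuel economy 55≥55).
S6: dominated by S8 (cargo 74≥50, fuel economy 39≥16).
S7: dominated by S2 (cargo 47≥40, fuel economy 55≥32).
S8: not dominated (best cargo).
Pareto-optimal: S2, S8 → 2.

2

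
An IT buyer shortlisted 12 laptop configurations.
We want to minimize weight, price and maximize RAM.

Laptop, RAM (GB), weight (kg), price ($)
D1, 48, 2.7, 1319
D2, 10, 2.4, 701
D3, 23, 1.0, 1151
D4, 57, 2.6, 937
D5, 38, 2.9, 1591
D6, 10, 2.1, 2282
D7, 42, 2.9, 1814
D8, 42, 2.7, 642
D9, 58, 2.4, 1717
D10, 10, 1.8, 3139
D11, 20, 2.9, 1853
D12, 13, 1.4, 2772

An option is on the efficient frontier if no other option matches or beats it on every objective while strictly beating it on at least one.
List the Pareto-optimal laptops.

D1: dominated by D4 (RAM 57≥48, weight 2.6≤2.7, price 937≤1319).
D2: not dominated.
D3: not dominated (best weight).
D4: not dominated.
D5: dominated by D1 (RAM 48≥38, weight 2.7≤2.9, price 1319≤1591).
D6: dominated by D3 (RAM 23≥10, weight 1.0≤2.1, price 1151≤2282).
D7: dominated by D1 (RAM 48≥42, weight 2.7≤2.9, price 1319≤1814).
D8: not dominated (best price).
D9: not dominated (best RAM).
D10: dominated by D3 (RAM 23≥10, weight 1.0≤1.8, price 1151≤3139).
D11: dominated by D1 (RAM 48≥20, weight 2.7≤2.9, price 1319≤1853).
D12: dominated by D3 (RAM 23≥13, weight 1.0≤1.4, price 1151≤2772).

D2, D3, D4, D8, D9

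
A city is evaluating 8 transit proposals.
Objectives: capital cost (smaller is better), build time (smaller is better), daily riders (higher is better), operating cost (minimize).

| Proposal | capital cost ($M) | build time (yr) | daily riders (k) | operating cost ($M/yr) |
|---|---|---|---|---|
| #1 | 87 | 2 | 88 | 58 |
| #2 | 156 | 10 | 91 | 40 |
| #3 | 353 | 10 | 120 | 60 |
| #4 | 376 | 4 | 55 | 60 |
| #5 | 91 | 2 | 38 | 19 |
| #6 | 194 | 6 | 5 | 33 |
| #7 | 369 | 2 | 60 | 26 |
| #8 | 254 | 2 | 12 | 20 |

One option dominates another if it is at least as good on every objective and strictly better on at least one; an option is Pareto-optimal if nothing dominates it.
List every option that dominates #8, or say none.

#5: capital cost 91≤254, build time 2≤2, daily riders 38≥12, operating cost 19≤20 — dominates #8.
Others (#1, #2, #3, #4, #6, #7) are each worse than #8 on at least one objective.

#5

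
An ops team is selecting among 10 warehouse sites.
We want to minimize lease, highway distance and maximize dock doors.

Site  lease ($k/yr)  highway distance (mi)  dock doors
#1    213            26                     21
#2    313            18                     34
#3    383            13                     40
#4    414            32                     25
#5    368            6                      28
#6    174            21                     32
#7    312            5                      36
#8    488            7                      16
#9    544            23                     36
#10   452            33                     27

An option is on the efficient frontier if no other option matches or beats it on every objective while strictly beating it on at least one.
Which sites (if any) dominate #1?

#6: lease 174≤213, highway distance 21≤26, dock doors 32≥21 — dominates #1.
Others (#2, #3, #4, #5, #7, #8, #9, #10) are each worse than #1 on at least one objective.

#6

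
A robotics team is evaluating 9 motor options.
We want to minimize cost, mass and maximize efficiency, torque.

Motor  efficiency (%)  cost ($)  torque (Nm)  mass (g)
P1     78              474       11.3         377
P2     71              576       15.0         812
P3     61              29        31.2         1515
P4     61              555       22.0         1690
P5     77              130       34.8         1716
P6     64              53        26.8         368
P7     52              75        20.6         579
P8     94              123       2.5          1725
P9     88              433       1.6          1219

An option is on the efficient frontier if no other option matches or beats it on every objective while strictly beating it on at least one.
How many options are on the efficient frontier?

7

P1: not dominated.
P2: not dominated.
P3: not dominated (best cost).
P4: dominated by P3 (efficiency 61≥61, cost 29≤555, torque 31.2≥22.0, mass 1515≤1690).
P5: not dominated (best torque).
P6: not dominated (best mass).
P7: dominated by P6 (efficiency 64≥52, cost 53≤75, torque 26.8≥20.6, mass 368≤579).
P8: not dominated (best efficiency).
P9: not dominated.
Pareto-optimal: P1, P2, P3, P5, P6, P8, P9 → 7.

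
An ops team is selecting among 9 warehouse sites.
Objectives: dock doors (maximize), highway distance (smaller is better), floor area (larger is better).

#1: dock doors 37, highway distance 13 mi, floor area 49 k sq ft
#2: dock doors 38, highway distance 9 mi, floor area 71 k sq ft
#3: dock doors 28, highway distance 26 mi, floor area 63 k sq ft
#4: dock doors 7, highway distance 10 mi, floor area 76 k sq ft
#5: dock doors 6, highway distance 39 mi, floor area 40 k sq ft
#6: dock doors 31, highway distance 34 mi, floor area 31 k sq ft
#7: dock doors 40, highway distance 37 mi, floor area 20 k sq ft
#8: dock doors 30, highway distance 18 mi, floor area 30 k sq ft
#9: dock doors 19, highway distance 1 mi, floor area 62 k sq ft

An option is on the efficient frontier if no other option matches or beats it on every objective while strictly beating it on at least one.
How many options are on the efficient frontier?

4

#1: dominated by #2 (dock doors 38≥37, highway distance 9≤13, floor area 71≥49).
#2: not dominated.
#3: dominated by #2 (dock doors 38≥28, highway distance 9≤26, floor area 71≥63).
#4: not dominated (best floor area).
#5: dominated by #1 (dock doors 37≥6, highway distance 13≤39, floor area 49≥40).
#6: dominated by #1 (dock doors 37≥31, highway distance 13≤34, floor area 49≥31).
#7: not dominated (best dock doors).
#8: dominated by #1 (dock doors 37≥30, highway distance 13≤18, floor area 49≥30).
#9: not dominated (best highway distance).
Pareto-optimal: #2, #4, #7, #9 → 4.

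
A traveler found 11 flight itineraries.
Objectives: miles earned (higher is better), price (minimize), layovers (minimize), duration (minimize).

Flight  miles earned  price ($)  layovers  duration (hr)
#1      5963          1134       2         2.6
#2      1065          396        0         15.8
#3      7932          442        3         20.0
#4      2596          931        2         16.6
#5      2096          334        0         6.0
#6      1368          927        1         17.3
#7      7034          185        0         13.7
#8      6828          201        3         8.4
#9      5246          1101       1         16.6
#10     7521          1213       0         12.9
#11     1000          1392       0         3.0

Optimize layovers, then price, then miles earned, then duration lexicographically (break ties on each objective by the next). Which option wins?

#7

First minimize layovers: best is 0, kept {#2, #5, #7, #10, #11}.
Then minimize price: best is 185, kept {#7}.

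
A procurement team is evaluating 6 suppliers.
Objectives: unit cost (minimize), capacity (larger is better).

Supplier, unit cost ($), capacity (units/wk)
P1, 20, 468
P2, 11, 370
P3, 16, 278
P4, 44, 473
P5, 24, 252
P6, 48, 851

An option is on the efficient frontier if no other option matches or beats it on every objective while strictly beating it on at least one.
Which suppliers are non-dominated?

P1, P2, P4, P6

P1: not dominated.
P2: not dominated (best unit cost).
P3: dominated by P2 (unit cost 11≤16, capacity 370≥278).
P4: not dominated.
P5: dominated by P1 (unit cost 20≤24, capacity 468≥252).
P6: not dominated (best capacity).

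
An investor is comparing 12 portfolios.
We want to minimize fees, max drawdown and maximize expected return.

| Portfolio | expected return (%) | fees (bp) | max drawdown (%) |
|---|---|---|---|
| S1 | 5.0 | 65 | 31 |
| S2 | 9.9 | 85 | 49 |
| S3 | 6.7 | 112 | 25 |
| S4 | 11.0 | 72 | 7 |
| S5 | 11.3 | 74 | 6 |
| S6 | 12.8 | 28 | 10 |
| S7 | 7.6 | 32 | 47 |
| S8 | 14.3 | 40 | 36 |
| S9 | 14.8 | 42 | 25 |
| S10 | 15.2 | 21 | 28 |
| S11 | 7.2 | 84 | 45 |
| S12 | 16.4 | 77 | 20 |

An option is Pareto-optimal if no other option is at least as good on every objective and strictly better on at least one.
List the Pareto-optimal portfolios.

S1: dominated by S6 (expected return 12.8≥5.0, fees 28≤65, max drawdown 10≤31).
S2: dominated by S4 (expected return 11.0≥9.9, fees 72≤85, max drawdown 7≤49).
S3: dominated by S4 (expected return 11.0≥6.7, fees 72≤112, max drawdown 7≤25).
S4: not dominated.
S5: not dominated (best max drawdown).
S6: not dominated.
S7: dominated by S6 (expected return 12.8≥7.6, fees 28≤32, max drawdown 10≤47).
S8: dominated by S10 (expected return 15.2≥14.3, fees 21≤40, max drawdown 28≤36).
S9: not dominated.
S10: not dominated (best fees).
S11: dominated by S4 (expected return 11.0≥7.2, fees 72≤84, max drawdown 7≤45).
S12: not dominated (best expected return).

S4, S5, S6, S9, S10, S12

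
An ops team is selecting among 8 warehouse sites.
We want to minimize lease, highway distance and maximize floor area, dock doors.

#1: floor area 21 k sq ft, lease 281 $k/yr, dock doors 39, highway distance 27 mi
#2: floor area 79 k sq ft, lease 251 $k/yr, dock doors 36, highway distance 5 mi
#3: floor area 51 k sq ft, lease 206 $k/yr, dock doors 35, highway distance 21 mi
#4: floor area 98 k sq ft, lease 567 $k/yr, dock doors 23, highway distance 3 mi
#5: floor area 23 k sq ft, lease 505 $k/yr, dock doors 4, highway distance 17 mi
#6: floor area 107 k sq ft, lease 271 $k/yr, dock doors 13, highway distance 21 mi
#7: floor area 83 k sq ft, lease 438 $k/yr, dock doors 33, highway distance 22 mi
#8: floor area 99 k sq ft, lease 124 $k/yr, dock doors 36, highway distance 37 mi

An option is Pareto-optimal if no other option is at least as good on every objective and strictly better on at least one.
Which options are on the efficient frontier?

#1, #2, #3, #4, #6, #7, #8

#1: not dominated (best dock doors).
#2: not dominated.
#3: not dominated.
#4: not dominated (best highway distance).
#5: dominated by #2 (floor area 79≥23, lease 251≤505, dock doors 36≥4, highway distance 5≤17).
#6: not dominated (best floor area).
#7: not dominated.
#8: not dominated (best lease).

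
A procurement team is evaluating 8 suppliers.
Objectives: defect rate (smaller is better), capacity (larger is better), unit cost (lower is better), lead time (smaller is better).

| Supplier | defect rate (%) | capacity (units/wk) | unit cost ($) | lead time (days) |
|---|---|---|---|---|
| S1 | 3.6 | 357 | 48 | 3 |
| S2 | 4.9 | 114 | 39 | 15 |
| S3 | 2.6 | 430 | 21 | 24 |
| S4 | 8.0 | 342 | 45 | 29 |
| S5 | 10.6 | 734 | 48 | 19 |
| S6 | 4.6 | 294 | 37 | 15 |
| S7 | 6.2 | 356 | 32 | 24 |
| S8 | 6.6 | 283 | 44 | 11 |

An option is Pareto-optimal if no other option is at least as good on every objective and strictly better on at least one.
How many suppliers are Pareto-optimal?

5

S1: not dominated (best lead time).
S2: dominated by S6 (defect rate 4.6≤4.9, capacity 294≥114, unit cost 37≤39, lead time 15≤15).
S3: not dominated (best defect rate).
S4: dominated by S3 (defect rate 2.6≤8.0, capacity 430≥342, unit cost 21≤45, lead time 24≤29).
S5: not dominated (best capacity).
S6: not dominated.
S7: dominated by S3 (defect rate 2.6≤6.2, capacity 430≥356, unit cost 21≤32, lead time 24≤24).
S8: not dominated.
Pareto-optimal: S1, S3, S5, S6, S8 → 5.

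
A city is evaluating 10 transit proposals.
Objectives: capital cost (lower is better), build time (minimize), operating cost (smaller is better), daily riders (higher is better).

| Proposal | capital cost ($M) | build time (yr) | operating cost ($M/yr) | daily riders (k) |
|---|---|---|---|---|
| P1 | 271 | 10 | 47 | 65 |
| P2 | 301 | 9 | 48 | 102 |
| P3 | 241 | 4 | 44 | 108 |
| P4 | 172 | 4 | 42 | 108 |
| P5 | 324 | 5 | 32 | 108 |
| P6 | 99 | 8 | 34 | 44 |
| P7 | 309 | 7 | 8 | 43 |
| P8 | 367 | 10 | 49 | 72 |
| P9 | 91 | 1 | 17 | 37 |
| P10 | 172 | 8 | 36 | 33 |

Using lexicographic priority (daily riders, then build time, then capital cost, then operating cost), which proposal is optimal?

First maximize daily riders: best is 108, kept {P3, P4, P5}.
Then minimize build time: best is 4, kept {P3, P4}.
Then minimize capital cost: best is 172, kept {P4}.

P4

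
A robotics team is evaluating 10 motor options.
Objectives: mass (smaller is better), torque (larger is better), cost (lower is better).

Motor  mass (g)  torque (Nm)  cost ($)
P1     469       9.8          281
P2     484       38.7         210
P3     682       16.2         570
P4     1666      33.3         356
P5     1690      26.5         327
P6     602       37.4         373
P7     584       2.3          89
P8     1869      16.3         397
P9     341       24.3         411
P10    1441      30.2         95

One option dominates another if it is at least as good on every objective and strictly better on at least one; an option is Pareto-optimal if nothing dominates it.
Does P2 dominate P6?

Yes

P2 vs P6: mass 484≤602, torque 38.7≥37.4, cost 210≤373 — P2 is at least as good on every objective with at least one strict improvement.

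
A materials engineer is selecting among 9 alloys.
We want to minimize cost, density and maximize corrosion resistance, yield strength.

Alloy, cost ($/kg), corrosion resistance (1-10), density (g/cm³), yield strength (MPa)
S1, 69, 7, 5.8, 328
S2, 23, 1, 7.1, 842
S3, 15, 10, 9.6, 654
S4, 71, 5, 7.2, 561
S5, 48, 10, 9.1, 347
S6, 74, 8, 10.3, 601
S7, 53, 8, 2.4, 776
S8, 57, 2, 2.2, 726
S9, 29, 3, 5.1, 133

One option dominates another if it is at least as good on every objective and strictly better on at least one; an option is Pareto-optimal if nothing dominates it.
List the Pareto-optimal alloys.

S1: dominated by S7 (cost 53≤69, corrosion resistance 8≥7, density 2.4≤5.8, yield strength 776≥328).
S2: not dominated (best yield strength).
S3: not dominated (best cost).
S4: dominated by S7 (cost 53≤71, corrosion resistance 8≥5, density 2.4≤7.2, yield strength 776≥561).
S5: not dominated.
S6: dominated by S3 (cost 15≤74, corrosion resistance 10≥8, density 9.6≤10.3, yield strength 654≥601).
S7: not dominated.
S8: not dominated (best density).
S9: not dominated.

S2, S3, S5, S7, S8, S9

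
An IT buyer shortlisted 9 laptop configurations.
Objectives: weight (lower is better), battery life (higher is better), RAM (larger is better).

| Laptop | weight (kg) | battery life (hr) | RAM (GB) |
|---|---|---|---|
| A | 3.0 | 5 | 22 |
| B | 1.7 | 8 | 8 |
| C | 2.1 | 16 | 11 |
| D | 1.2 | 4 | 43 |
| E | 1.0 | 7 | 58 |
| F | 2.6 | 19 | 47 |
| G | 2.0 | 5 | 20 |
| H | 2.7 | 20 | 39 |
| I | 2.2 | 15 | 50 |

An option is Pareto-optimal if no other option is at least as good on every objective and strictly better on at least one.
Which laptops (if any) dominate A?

E, F, H, I

E: weight 1.0≤3.0, battery life 7≥5, RAM 58≥22 — dominates A.
F: weight 2.6≤3.0, battery life 19≥5, RAM 47≥22 — dominates A.
H: weight 2.7≤3.0, battery life 20≥5, RAM 39≥22 — dominates A.
I: weight 2.2≤3.0, battery life 15≥5, RAM 50≥22 — dominates A.
Others (B, C, D, G) are each worse than A on at least one objective.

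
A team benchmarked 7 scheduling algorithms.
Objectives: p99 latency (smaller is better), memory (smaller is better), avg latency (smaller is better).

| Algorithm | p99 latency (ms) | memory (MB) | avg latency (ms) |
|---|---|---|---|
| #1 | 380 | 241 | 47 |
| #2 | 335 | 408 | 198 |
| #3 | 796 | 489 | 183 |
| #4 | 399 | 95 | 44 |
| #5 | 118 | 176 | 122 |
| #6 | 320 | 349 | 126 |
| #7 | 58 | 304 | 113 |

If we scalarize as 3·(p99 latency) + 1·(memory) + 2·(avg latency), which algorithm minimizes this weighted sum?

#1: 3·380 + 1·241 + 2·47 = 1475
#2: 3·335 + 1·408 + 2·198 = 1809
#3: 3·796 + 1·489 + 2·183 = 3243
#4: 3·399 + 1·95 + 2·44 = 1380
#5: 3·118 + 1·176 + 2·122 = 774
#6: 3·320 + 1·349 + 2·126 = 1561
#7: 3·58 + 1·304 + 2·113 = 704
Lowest: #7 at 704.

#7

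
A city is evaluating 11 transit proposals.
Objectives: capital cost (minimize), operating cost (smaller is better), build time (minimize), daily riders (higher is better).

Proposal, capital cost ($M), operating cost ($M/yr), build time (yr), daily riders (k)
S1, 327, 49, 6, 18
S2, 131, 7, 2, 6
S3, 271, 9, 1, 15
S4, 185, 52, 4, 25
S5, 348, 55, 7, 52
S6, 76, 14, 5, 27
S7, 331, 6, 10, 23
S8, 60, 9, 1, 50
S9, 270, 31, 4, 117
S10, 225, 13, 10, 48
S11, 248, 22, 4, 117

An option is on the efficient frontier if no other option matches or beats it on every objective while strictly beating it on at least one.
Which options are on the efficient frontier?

S2, S7, S8, S11

S1: dominated by S6 (capital cost 76≤327, operating cost 14≤49, build time 5≤6, daily riders 27≥18).
S2: not dominated.
S3: dominated by S8 (capital cost 60≤271, operating cost 9≤9, build time 1≤1, daily riders 50≥15).
S4: dominated by S8 (capital cost 60≤185, operating cost 9≤52, build time 1≤4, daily riders 50≥25).
S5: dominated by S9 (capital cost 270≤348, operating cost 31≤55, build time 4≤7, daily riders 117≥52).
S6: dominated by S8 (capital cost 60≤76, operating cost 9≤14, build time 1≤5, daily riders 50≥27).
S7: not dominated (best operating cost).
S8: not dominated (best capital cost).
S9: dominated by S11 (capital cost 248≤270, operating cost 22≤31, build time 4≤4, daily riders 117≥117).
S10: dominated by S8 (capital cost 60≤225, operating cost 9≤13, build time 1≤10, daily riders 50≥48).
S11: not dominated.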